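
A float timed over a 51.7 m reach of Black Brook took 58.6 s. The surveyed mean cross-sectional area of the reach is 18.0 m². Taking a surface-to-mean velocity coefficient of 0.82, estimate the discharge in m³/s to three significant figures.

v_surface = L / t̄ = 51.7 / 58.6 = 0.8823 m/s
v_mean = 0.82 × 0.8823 = 0.7234 m/s
Q = A × v_mean = 18.0 × 0.7234 = 13.02 m³/s

13.0 m³/s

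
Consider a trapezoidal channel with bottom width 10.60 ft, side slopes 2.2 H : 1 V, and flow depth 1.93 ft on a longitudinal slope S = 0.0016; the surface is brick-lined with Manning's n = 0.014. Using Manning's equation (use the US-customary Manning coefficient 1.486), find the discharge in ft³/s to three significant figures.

A = (b + z·y)·y = (10.60 + 2.2×1.93)×1.93 = 28.65 ft²
P = b + 2y√(1+z²) = 10.60 + 2×1.93×√(1+2.2²) = 19.93 ft
R = A/P = 28.65/19.93 = 1.438 ft
Q = (1.486/n)·A·R^(2/3)·S^(1/2) = (1.486/0.014) × 28.65 × 1.438^(2/3) × 0.0016^(1/2) = 155.0 ft³/s

155 ft³/s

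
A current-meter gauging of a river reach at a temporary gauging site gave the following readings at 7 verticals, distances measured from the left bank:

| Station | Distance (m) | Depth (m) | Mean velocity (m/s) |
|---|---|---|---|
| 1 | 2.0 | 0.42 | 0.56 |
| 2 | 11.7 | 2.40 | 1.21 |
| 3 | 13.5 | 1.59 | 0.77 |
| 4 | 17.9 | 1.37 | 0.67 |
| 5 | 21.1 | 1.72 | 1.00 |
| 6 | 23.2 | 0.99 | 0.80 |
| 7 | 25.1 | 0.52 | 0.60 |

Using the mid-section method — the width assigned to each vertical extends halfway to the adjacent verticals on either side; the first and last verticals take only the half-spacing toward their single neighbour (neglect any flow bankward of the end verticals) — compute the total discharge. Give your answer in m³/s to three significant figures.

31.6 m³/s

w_1 = (11.7 − 2.0)/2 = 4.85 m; q_1 = 0.56 × 0.42 × 4.85 = 1.141 m³/s
w_2 = (13.5 − 2.0)/2 = 5.75 m; q_2 = 1.21 × 2.40 × 5.75 = 16.70 m³/s
w_3 = (17.9 − 11.7)/2 = 3.1 m; q_3 = 0.77 × 1.59 × 3.1 = 3.795 m³/s
w_4 = (21.1 − 13.5)/2 = 3.8 m; q_4 = 0.67 × 1.37 × 3.8 = 3.488 m³/s
w_5 = (23.2 − 17.9)/2 = 2.65 m; q_5 = 1.00 × 1.72 × 2.65 = 4.558 m³/s
w_6 = (25.1 − 21.1)/2 = 2 m; q_6 = 0.80 × 0.99 × 2 = 1.584 m³/s
w_7 = (25.1 − 23.2)/2 = 0.95 m; q_7 = 0.60 × 0.52 × 0.95 = 0.2964 m³/s
Q = Σ qᵢ = 31.56 m³/s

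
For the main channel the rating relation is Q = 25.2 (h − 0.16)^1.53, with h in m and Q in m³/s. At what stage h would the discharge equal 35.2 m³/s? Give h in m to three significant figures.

1.40 m

h − h₀ = (Q/C)^(1/b) = (35.2/25.2)^(1/1.53) = 1.244 m
h = 0.16 + 1.244 = 1.404 m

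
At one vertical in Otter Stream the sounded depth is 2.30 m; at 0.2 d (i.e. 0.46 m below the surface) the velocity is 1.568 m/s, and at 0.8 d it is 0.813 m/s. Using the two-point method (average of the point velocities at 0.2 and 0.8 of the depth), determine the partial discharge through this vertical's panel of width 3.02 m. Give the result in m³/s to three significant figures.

v̄ = (1.568 + 0.813) / 2 = 1.191 m/s
q = v̄ × d × w = 1.191 × 2.30 × 3.02 = 8.269 m³/s

8.27 m³/s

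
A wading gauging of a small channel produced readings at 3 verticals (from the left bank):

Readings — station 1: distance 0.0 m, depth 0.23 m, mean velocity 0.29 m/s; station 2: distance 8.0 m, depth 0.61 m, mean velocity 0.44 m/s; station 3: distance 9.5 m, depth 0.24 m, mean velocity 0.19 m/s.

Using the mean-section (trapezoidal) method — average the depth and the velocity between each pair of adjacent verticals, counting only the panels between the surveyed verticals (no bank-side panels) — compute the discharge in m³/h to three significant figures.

5140 m³/h

Panel 1-2: Δb = 8 m, d̄ = (0.23+0.61)/2 = 0.42, v̄ = (0.29+0.44)/2 = 0.365 → q = 8×0.42×0.365 = 1.226 m³/s
Panel 2-3: Δb = 1.5 m, d̄ = (0.61+0.24)/2 = 0.425, v̄ = (0.44+0.19)/2 = 0.315 → q = 1.5×0.425×0.315 = 0.2008 m³/s
Q = Σ q = 1.427 m³/s
= 1.427 × 3600 = 5138 m³/h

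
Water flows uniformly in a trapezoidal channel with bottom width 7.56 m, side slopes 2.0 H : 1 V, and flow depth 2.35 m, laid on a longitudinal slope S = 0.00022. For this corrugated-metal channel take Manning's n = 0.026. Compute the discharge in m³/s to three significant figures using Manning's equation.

22.4 m³/s

A = (b + z·y)·y = (7.56 + 2.0×2.35)×2.35 = 28.81 m²
P = b + 2y√(1+z²) = 7.56 + 2×2.35×√(1+2.0²) = 18.07 m
R = A/P = 28.81/18.07 = 1.594 m
Q = (1/n)·A·R^(2/3)·S^(1/2) = (1/0.026) × 28.81 × 1.594^(2/3) × 0.00022^(1/2) = 22.43 m³/s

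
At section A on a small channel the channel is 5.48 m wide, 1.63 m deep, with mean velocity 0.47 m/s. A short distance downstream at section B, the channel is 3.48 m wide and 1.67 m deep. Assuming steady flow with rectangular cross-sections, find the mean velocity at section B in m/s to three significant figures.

Q = A₁V₁ = (5.48×1.63) × 0.47 = 4.198 m³/s
A₂ = 3.48 × 1.67 = 5.812 m²
V₂ = Q/A₂ = 4.198/5.812 = 0.7224 m/s

0.722 m/s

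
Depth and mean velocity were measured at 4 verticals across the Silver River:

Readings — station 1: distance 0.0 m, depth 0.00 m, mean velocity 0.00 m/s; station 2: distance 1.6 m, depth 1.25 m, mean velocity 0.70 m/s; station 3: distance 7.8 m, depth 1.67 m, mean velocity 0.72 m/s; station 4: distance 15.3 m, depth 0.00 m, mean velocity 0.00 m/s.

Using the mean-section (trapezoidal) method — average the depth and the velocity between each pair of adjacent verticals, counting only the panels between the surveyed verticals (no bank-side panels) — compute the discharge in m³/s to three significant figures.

9.03 m³/s

Panel 1-2: Δb = 1.6 m, d̄ = (0.00+1.25)/2 = 0.625, v̄ = (0.00+0.70)/2 = 0.35 → q = 1.6×0.625×0.35 = 0.3500 m³/s
Panel 2-3: Δb = 6.2 m, d̄ = (1.25+1.67)/2 = 1.46, v̄ = (0.70+0.72)/2 = 0.71 → q = 6.2×1.46×0.71 = 6.427 m³/s
Panel 3-4: Δb = 7.5 m, d̄ = (1.67+0.00)/2 = 0.835, v̄ = (0.72+0.00)/2 = 0.36 → q = 7.5×0.835×0.36 = 2.255 m³/s
Q = Σ q = 9.031 m³/s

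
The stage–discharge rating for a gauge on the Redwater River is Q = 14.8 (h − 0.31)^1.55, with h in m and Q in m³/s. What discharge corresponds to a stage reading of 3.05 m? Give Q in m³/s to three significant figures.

70.6 m³/s

Q = 14.8 × (3.05 − 0.31)^1.55 = 14.8 × 2.74^1.55 = 70.60 m³/s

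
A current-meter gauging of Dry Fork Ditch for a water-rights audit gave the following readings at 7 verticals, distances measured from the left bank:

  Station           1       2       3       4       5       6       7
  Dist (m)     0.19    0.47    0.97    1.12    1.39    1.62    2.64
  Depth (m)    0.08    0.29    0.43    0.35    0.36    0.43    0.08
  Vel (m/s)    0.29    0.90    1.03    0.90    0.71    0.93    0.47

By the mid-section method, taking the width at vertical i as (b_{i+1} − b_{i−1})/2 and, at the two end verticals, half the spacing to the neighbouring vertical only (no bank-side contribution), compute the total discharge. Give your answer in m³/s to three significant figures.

0.648 m³/s

w_1 = (0.47 − 0.19)/2 = 0.14 m; q_1 = 0.29 × 0.08 × 0.14 = 0.003248 m³/s
w_2 = (0.97 − 0.19)/2 = 0.39 m; q_2 = 0.90 × 0.29 × 0.39 = 0.1018 m³/s
w_3 = (1.12 − 0.47)/2 = 0.325 m; q_3 = 1.03 × 0.43 × 0.325 = 0.1439 m³/s
w_4 = (1.39 − 0.97)/2 = 0.21 m; q_4 = 0.90 × 0.35 × 0.21 = 0.06615 m³/s
w_5 = (1.62 − 1.12)/2 = 0.25 m; q_5 = 0.71 × 0.36 × 0.25 = 0.06390 m³/s
w_6 = (2.64 − 1.39)/2 = 0.625 m; q_6 = 0.93 × 0.43 × 0.625 = 0.2499 m³/s
w_7 = (2.64 − 1.62)/2 = 0.51 m; q_7 = 0.47 × 0.08 × 0.51 = 0.01918 m³/s
Q = Σ qᵢ = 0.6481 m³/s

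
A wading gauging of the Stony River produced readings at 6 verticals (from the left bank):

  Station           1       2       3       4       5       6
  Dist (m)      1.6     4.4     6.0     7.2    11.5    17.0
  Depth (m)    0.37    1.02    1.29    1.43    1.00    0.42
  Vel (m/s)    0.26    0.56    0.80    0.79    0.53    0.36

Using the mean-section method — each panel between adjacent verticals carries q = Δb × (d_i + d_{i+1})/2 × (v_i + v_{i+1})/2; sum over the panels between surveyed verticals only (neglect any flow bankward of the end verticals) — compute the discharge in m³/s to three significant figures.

8.54 m³/s

Panel 1-2: Δb = 2.8 m, d̄ = (0.37+1.02)/2 = 0.695, v̄ = (0.26+0.56)/2 = 0.41 → q = 2.8×0.695×0.41 = 0.7979 m³/s
Panel 2-3: Δb = 1.6 m, d̄ = (1.02+1.29)/2 = 1.155, v̄ = (0.56+0.80)/2 = 0.68 → q = 1.6×1.155×0.68 = 1.257 m³/s
Panel 3-4: Δb = 1.2 m, d̄ = (1.29+1.43)/2 = 1.36, v̄ = (0.80+0.79)/2 = 0.795 → q = 1.2×1.36×0.795 = 1.297 m³/s
Panel 4-5: Δb = 4.3 m, d̄ = (1.43+1.00)/2 = 1.215, v̄ = (0.79+0.53)/2 = 0.66 → q = 4.3×1.215×0.66 = 3.448 m³/s
Panel 5-6: Δb = 5.5 m, d̄ = (1.00+0.42)/2 = 0.71, v̄ = (0.53+0.36)/2 = 0.445 → q = 5.5×0.71×0.445 = 1.738 m³/s
Q = Σ q = 8.538 m³/s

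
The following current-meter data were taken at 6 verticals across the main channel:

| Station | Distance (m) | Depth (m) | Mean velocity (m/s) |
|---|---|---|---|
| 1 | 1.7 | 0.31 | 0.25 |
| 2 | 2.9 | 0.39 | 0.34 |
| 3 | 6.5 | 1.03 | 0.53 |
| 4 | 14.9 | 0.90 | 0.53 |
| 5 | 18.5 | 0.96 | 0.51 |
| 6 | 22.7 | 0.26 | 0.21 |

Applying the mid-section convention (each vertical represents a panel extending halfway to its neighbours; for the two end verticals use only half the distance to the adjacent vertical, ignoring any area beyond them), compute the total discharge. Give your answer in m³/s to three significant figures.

8.53 m³/s

w_1 = (2.9 − 1.7)/2 = 0.6 m; q_1 = 0.25 × 0.31 × 0.6 = 0.04650 m³/s
w_2 = (6.5 − 1.7)/2 = 2.4 m; q_2 = 0.34 × 0.39 × 2.4 = 0.3182 m³/s
w_3 = (14.9 − 2.9)/2 = 6 m; q_3 = 0.53 × 1.03 × 6 = 3.275 m³/s
w_4 = (18.5 − 6.5)/2 = 6 m; q_4 = 0.53 × 0.90 × 6 = 2.862 m³/s
w_5 = (22.7 − 14.9)/2 = 3.9 m; q_5 = 0.51 × 0.96 × 3.9 = 1.909 m³/s
w_6 = (22.7 − 18.5)/2 = 2.1 m; q_6 = 0.21 × 0.26 × 2.1 = 0.1147 m³/s
Q = Σ qᵢ = 8.526 m³/s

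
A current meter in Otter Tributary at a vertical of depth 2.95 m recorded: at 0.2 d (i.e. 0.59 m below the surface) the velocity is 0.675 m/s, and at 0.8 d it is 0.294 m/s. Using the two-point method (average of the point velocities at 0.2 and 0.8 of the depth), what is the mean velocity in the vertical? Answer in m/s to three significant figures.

0.485 m/s

v̄ = (0.675 + 0.294) / 2 = 0.4845 m/s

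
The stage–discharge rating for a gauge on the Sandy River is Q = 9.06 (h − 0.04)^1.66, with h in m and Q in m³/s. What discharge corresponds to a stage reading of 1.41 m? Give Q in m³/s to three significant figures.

15.3 m³/s

Q = 9.06 × (1.41 − 0.04)^1.66 = 9.06 × 1.37^1.66 = 15.28 m³/s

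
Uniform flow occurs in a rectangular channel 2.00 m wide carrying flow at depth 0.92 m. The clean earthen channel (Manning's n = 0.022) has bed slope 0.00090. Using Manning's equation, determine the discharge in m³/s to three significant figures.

A = b·y = 2.00 × 0.92 = 1.840 m²
P = b + 2y = 2.00 + 2×0.92 = 3.840 m
R = A/P = 1.840/3.840 = 0.4792 m
Q = (1/n)·A·R^(2/3)·S^(1/2) = (1/0.022) × 1.840 × 0.4792^(2/3) × 0.00090^(1/2) = 1.536 m³/s

1.54 m³/s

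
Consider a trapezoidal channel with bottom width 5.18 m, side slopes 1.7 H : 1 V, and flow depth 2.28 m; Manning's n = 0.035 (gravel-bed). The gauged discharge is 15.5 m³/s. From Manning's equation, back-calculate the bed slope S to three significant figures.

A = (b + z·y)·y = (5.18 + 1.7×2.28)×2.28 = 20.65 m²
P = b + 2y√(1+z²) = 5.18 + 2×2.28×√(1+1.7²) = 14.17 m
R = A/P = 20.65/14.17 = 1.457 m
S = (Q·n / (1·A·R^(2/3)))² = (15.5×0.035 / (1×20.65×1.285))² = 0.0004180

0.000418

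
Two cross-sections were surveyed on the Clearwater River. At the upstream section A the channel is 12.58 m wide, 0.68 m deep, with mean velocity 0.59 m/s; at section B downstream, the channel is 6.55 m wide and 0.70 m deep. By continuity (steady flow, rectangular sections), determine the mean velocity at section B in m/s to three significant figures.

Q = A₁V₁ = (12.58×0.68) × 0.59 = 5.047 m³/s
A₂ = 6.55 × 0.70 = 4.585 m²
V₂ = Q/A₂ = 5.047/4.585 = 1.101 m/s

1.10 m/s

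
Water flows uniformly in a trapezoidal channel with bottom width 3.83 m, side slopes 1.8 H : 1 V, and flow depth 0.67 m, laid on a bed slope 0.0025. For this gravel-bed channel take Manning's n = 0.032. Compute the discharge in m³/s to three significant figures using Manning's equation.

3.37 m³/s

A = (b + z·y)·y = (3.83 + 1.8×0.67)×0.67 = 3.374 m²
P = b + 2y√(1+z²) = 3.83 + 2×0.67×√(1+1.8²) = 6.589 m
R = A/P = 3.374/6.589 = 0.5121 m
Q = (1/n)·A·R^(2/3)·S^(1/2) = (1/0.032) × 3.374 × 0.5121^(2/3) × 0.0025^(1/2) = 3.374 m³/s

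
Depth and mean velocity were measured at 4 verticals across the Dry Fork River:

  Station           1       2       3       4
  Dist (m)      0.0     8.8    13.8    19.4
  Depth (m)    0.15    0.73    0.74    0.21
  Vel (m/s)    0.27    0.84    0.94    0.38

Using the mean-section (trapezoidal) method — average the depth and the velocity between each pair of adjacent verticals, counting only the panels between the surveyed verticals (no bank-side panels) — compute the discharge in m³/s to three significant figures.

Panel 1-2: Δb = 8.8 m, d̄ = (0.15+0.73)/2 = 0.44, v̄ = (0.27+0.84)/2 = 0.555 → q = 8.8×0.44×0.555 = 2.149 m³/s
Panel 2-3: Δb = 5 m, d̄ = (0.73+0.74)/2 = 0.735, v̄ = (0.84+0.94)/2 = 0.89 → q = 5×0.735×0.89 = 3.271 m³/s
Panel 3-4: Δb = 5.6 m, d̄ = (0.74+0.21)/2 = 0.475, v̄ = (0.94+0.38)/2 = 0.66 → q = 5.6×0.475×0.66 = 1.756 m³/s
Q = Σ q = 7.175 m³/s

7.18 m³/s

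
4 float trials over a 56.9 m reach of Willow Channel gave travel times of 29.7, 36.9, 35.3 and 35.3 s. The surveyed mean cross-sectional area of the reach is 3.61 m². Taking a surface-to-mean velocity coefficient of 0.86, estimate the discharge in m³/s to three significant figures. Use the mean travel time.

5.15 m³/s

t̄ = (29.7 + 36.9 + 35.3 + 35.3) / 4 = 34.3 s
v_surface = L / t̄ = 56.9 / 34.3 = 1.659 m/s
v_mean = 0.86 × 1.659 = 1.427 m/s
Q = A × v_mean = 3.61 × 1.427 = 5.150 m³/s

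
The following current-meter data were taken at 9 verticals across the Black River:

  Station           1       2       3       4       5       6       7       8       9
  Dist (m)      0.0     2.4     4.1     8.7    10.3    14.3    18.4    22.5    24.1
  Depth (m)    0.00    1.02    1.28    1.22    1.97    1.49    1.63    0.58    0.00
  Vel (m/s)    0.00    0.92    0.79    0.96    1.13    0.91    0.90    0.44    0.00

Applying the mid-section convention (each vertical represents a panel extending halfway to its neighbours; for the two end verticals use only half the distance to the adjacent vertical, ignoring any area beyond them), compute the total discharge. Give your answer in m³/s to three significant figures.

27.2 m³/s

w_2 = (4.1 − 0.0)/2 = 2.05 m; q_2 = 0.92 × 1.02 × 2.05 = 1.924 m³/s
w_3 = (8.7 − 2.4)/2 = 3.15 m; q_3 = 0.79 × 1.28 × 3.15 = 3.185 m³/s
w_4 = (10.3 − 4.1)/2 = 3.1 m; q_4 = 0.96 × 1.22 × 3.1 = 3.631 m³/s
w_5 = (14.3 − 8.7)/2 = 2.8 m; q_5 = 1.13 × 1.97 × 2.8 = 6.233 m³/s
w_6 = (18.4 − 10.3)/2 = 4.05 m; q_6 = 0.91 × 1.49 × 4.05 = 5.491 m³/s
w_7 = (22.5 − 14.3)/2 = 4.1 m; q_7 = 0.90 × 1.63 × 4.1 = 6.015 m³/s
w_8 = (24.1 − 18.4)/2 = 2.85 m; q_8 = 0.44 × 0.58 × 2.85 = 0.7273 m³/s
Stations 1, 9 contribute zero (depth or velocity is 0).
Q = Σ qᵢ = 27.21 m³/s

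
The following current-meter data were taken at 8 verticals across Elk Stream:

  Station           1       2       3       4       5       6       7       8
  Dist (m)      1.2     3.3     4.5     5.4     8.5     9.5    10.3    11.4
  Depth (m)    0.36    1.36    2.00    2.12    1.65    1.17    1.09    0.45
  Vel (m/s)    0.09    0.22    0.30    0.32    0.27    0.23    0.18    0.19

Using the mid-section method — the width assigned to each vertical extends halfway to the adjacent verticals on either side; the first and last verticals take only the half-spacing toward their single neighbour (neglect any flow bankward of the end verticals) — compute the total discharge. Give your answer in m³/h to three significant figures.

14100 m³/h

w_1 = (3.3 − 1.2)/2 = 1.05 m; q_1 = 0.09 × 0.36 × 1.05 = 0.03402 m³/s
w_2 = (4.5 − 1.2)/2 = 1.65 m; q_2 = 0.22 × 1.36 × 1.65 = 0.4937 m³/s
w_3 = (5.4 − 3.3)/2 = 1.05 m; q_3 = 0.30 × 2.00 × 1.05 = 0.6300 m³/s
w_4 = (8.5 − 4.5)/2 = 2 m; q_4 = 0.32 × 2.12 × 2 = 1.357 m³/s
w_5 = (9.5 − 5.4)/2 = 2.05 m; q_5 = 0.27 × 1.65 × 2.05 = 0.9133 m³/s
w_6 = (10.3 − 8.5)/2 = 0.9 m; q_6 = 0.23 × 1.17 × 0.9 = 0.2422 m³/s
w_7 = (11.4 − 9.5)/2 = 0.95 m; q_7 = 0.18 × 1.09 × 0.95 = 0.1864 m³/s
w_8 = (11.4 − 10.3)/2 = 0.55 m; q_8 = 0.19 × 0.45 × 0.55 = 0.04703 m³/s
Q = Σ qᵢ = 3.903 m³/s
= 3.903 × 3600 = 14050 m³/h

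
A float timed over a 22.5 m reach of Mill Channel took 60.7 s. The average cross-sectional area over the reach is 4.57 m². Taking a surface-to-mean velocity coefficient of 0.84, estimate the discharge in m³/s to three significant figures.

1.42 m³/s

v_surface = L / t̄ = 22.5 / 60.7 = 0.3707 m/s
v_mean = 0.84 × 0.3707 = 0.3114 m/s
Q = A × v_mean = 4.57 × 0.3114 = 1.423 m³/s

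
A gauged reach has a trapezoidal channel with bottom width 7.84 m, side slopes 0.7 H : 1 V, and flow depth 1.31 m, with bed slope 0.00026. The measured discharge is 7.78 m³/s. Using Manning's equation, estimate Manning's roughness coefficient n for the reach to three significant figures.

0.0244

A = (b + z·y)·y = (7.84 + 0.7×1.31)×1.31 = 11.47 m²
P = b + 2y√(1+z²) = 7.84 + 2×1.31×√(1+0.7²) = 11.04 m
R = A/P = 11.47/11.04 = 1.039 m
n = (1/Q)·A·R^(2/3)·S^(1/2) = (1/7.78) × 11.47 × 1.026 × 0.01612 = 0.02439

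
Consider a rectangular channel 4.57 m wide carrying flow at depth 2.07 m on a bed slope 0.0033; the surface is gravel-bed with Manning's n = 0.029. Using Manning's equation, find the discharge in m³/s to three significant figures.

A = b·y = 4.57 × 2.07 = 9.460 m²
P = b + 2y = 4.57 + 2×2.07 = 8.710 m
R = A/P = 9.460/8.710 = 1.086 m
Q = (1/n)·A·R^(2/3)·S^(1/2) = (1/0.029) × 9.460 × 1.086^(2/3) × 0.0033^(1/2) = 19.80 m³/s

19.8 m³/s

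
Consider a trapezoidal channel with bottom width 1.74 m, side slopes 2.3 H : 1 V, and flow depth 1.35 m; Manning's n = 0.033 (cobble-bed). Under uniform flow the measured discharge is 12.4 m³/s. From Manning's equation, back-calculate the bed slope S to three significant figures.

A = (b + z·y)·y = (1.74 + 2.3×1.35)×1.35 = 6.541 m²
P = b + 2y√(1+z²) = 1.74 + 2×1.35×√(1+2.3²) = 8.512 m
R = A/P = 6.541/8.512 = 0.7685 m
S = (Q·n / (1·A·R^(2/3)))² = (12.4×0.033 / (1×6.541×0.8390))² = 0.005561

0.00556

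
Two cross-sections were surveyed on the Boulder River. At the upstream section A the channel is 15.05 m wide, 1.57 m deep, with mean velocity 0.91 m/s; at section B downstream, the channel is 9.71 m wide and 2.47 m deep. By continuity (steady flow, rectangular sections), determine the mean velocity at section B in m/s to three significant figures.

0.897 m/s

Q = A₁V₁ = (15.05×1.57) × 0.91 = 21.50 m³/s
A₂ = 9.71 × 2.47 = 23.98 m²
V₂ = Q/A₂ = 21.50/23.98 = 0.8965 m/s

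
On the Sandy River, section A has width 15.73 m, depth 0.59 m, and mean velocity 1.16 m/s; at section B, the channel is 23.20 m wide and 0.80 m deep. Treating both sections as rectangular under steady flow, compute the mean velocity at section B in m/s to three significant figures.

Q = A₁V₁ = (15.73×0.59) × 1.16 = 10.77 m³/s
A₂ = 23.20 × 0.80 = 18.56 m²
V₂ = Q/A₂ = 10.77/18.56 = 0.5800 m/s

0.580 m/s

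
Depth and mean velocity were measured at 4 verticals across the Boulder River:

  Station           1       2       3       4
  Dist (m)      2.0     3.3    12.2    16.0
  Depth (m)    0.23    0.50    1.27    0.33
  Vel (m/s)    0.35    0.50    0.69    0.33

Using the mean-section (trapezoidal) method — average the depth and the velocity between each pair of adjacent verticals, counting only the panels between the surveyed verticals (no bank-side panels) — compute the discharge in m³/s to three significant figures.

Panel 1-2: Δb = 1.3 m, d̄ = (0.23+0.50)/2 = 0.365, v̄ = (0.35+0.50)/2 = 0.425 → q = 1.3×0.365×0.425 = 0.2017 m³/s
Panel 2-3: Δb = 8.9 m, d̄ = (0.50+1.27)/2 = 0.885, v̄ = (0.50+0.69)/2 = 0.595 → q = 8.9×0.885×0.595 = 4.687 m³/s
Panel 3-4: Δb = 3.8 m, d̄ = (1.27+0.33)/2 = 0.8, v̄ = (0.69+0.33)/2 = 0.51 → q = 3.8×0.8×0.51 = 1.550 m³/s
Q = Σ q = 6.439 m³/s

6.44 m³/s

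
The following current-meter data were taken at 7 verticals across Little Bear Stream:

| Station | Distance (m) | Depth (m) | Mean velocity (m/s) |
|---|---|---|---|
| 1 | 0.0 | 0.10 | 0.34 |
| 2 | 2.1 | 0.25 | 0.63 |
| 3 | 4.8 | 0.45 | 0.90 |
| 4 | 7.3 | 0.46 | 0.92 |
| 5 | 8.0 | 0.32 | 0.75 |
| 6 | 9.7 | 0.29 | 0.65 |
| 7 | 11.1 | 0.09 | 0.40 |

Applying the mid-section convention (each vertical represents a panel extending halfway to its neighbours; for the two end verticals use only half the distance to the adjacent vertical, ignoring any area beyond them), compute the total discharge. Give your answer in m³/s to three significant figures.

2.75 m³/s

w_1 = (2.1 − 0.0)/2 = 1.05 m; q_1 = 0.34 × 0.10 × 1.05 = 0.03570 m³/s
w_2 = (4.8 − 0.0)/2 = 2.4 m; q_2 = 0.63 × 0.25 × 2.4 = 0.3780 m³/s
w_3 = (7.3 − 2.1)/2 = 2.6 m; q_3 = 0.90 × 0.45 × 2.6 = 1.053 m³/s
w_4 = (8.0 − 4.8)/2 = 1.6 m; q_4 = 0.92 × 0.46 × 1.6 = 0.6771 m³/s
w_5 = (9.7 − 7.3)/2 = 1.2 m; q_5 = 0.75 × 0.32 × 1.2 = 0.2880 m³/s
w_6 = (11.1 − 8.0)/2 = 1.55 m; q_6 = 0.65 × 0.29 × 1.55 = 0.2922 m³/s
w_7 = (11.1 − 9.7)/2 = 0.7 m; q_7 = 0.40 × 0.09 × 0.7 = 0.02520 m³/s
Q = Σ qᵢ = 2.749 m³/s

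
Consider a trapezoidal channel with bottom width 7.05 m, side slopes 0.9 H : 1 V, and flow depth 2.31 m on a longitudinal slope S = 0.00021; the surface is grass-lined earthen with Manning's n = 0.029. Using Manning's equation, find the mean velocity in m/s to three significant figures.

A = (b + z·y)·y = (7.05 + 0.9×2.31)×2.31 = 21.09 m²
P = b + 2y√(1+z²) = 7.05 + 2×2.31×√(1+0.9²) = 13.27 m
R = A/P = 21.09/13.27 = 1.590 m
Q = (1/n)·A·R^(2/3)·S^(1/2) = (1/0.029) × 21.09 × 1.590^(2/3) × 0.00021^(1/2) = 14.35 m³/s
V = Q/A = 14.35/21.09 = 0.6806 m/s

0.681 m/s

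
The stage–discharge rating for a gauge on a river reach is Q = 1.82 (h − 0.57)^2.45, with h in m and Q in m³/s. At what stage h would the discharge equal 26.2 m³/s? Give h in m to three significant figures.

3.54 m

h − h₀ = (Q/C)^(1/b) = (26.2/1.82)^(1/2.45) = 2.970 m
h = 0.57 + 2.970 = 3.540 m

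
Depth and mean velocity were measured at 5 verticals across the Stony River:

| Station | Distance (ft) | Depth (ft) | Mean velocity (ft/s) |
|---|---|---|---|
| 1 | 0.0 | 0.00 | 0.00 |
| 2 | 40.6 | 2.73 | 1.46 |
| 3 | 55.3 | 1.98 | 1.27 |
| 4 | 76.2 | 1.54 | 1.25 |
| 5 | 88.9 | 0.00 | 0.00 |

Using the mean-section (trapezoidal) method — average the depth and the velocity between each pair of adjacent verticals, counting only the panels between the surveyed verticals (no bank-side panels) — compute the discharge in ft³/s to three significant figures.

140 ft³/s

Panel 1-2: Δb = 40.6 ft, d̄ = (0.00+2.73)/2 = 1.365, v̄ = (0.00+1.46)/2 = 0.73 → q = 40.6×1.365×0.73 = 40.46 ft³/s
Panel 2-3: Δb = 14.7 ft, d̄ = (2.73+1.98)/2 = 2.355, v̄ = (1.46+1.27)/2 = 1.365 → q = 14.7×2.355×1.365 = 47.25 ft³/s
Panel 3-4: Δb = 20.9 ft, d̄ = (1.98+1.54)/2 = 1.76, v̄ = (1.27+1.25)/2 = 1.26 → q = 20.9×1.76×1.26 = 46.35 ft³/s
Panel 4-5: Δb = 12.7 ft, d̄ = (1.54+0.00)/2 = 0.77, v̄ = (1.25+0.00)/2 = 0.625 → q = 12.7×0.77×0.625 = 6.112 ft³/s
Q = Σ q = 140.2 ft³/s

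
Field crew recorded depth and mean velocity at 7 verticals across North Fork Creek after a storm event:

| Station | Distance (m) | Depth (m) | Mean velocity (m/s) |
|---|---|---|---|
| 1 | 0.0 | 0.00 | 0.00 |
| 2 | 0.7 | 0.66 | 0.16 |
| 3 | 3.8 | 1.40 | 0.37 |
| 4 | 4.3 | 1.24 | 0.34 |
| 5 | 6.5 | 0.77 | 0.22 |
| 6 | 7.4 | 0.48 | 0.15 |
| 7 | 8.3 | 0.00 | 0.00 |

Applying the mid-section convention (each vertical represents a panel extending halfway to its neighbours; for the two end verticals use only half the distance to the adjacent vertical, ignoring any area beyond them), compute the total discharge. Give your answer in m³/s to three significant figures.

w_2 = (3.8 − 0.0)/2 = 1.9 m; q_2 = 0.16 × 0.66 × 1.9 = 0.2006 m³/s
w_3 = (4.3 − 0.7)/2 = 1.8 m; q_3 = 0.37 × 1.40 × 1.8 = 0.9324 m³/s
w_4 = (6.5 − 3.8)/2 = 1.35 m; q_4 = 0.34 × 1.24 × 1.35 = 0.5692 m³/s
w_5 = (7.4 − 4.3)/2 = 1.55 m; q_5 = 0.22 × 0.77 × 1.55 = 0.2626 m³/s
w_6 = (8.3 − 6.5)/2 = 0.9 m; q_6 = 0.15 × 0.48 × 0.9 = 0.06480 m³/s
Stations 1, 7 contribute zero (depth or velocity is 0).
Q = Σ qᵢ = 2.030 m³/s

2.03 m³/s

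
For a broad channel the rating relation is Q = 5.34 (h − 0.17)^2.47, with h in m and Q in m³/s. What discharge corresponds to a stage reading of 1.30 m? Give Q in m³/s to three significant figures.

7.22 m³/s

Q = 5.34 × (1.30 − 0.17)^2.47 = 5.34 × 1.13^2.47 = 7.222 m³/s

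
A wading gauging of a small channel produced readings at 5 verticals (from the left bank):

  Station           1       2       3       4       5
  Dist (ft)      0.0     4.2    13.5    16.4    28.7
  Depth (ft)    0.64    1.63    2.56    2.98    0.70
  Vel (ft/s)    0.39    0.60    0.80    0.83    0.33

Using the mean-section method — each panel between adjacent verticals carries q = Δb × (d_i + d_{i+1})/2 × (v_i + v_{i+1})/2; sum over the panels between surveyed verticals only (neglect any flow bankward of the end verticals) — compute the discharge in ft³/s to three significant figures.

Panel 1-2: Δb = 4.2 ft, d̄ = (0.64+1.63)/2 = 1.135, v̄ = (0.39+0.60)/2 = 0.495 → q = 4.2×1.135×0.495 = 2.360 ft³/s
Panel 2-3: Δb = 9.3 ft, d̄ = (1.63+2.56)/2 = 2.095, v̄ = (0.60+0.80)/2 = 0.7 → q = 9.3×2.095×0.7 = 13.64 ft³/s
Panel 3-4: Δb = 2.9 ft, d̄ = (2.56+2.98)/2 = 2.77, v̄ = (0.80+0.83)/2 = 0.815 → q = 2.9×2.77×0.815 = 6.547 ft³/s
Panel 4-5: Δb = 12.3 ft, d̄ = (2.98+0.70)/2 = 1.84, v̄ = (0.83+0.33)/2 = 0.58 → q = 12.3×1.84×0.58 = 13.13 ft³/s
Q = Σ q = 35.67 ft³/s

35.7 ft³/s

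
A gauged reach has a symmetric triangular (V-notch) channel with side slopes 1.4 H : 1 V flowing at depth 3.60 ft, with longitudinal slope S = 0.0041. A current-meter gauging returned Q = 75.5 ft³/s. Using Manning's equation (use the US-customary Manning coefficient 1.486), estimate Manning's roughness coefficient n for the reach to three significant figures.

0.0295

A = z·y² = 1.4×3.60² = 18.14 ft²
P = 2y√(1+z²) = 2×3.60×√(1+1.4²) = 12.39 ft
R = A/P = 18.14/12.39 = 1.465 ft
n = (1.486/Q)·A·R^(2/3)·S^(1/2) = (1.486/75.5) × 18.14 × 1.290 × 0.06403 = 0.02949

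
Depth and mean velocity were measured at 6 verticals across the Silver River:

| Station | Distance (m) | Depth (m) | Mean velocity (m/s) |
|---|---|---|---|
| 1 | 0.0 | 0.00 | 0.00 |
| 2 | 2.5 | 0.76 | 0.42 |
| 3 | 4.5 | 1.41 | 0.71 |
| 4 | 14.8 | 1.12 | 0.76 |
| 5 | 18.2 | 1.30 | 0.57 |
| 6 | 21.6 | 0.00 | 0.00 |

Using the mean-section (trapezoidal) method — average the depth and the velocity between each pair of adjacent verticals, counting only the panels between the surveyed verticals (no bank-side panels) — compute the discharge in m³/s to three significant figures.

14.4 m³/s

Panel 1-2: Δb = 2.5 m, d̄ = (0.00+0.76)/2 = 0.38, v̄ = (0.00+0.42)/2 = 0.21 → q = 2.5×0.38×0.21 = 0.1995 m³/s
Panel 2-3: Δb = 2 m, d̄ = (0.76+1.41)/2 = 1.085, v̄ = (0.42+0.71)/2 = 0.565 → q = 2×1.085×0.565 = 1.226 m³/s
Panel 3-4: Δb = 10.3 m, d̄ = (1.41+1.12)/2 = 1.265, v̄ = (0.71+0.76)/2 = 0.735 → q = 10.3×1.265×0.735 = 9.577 m³/s
Panel 4-5: Δb = 3.4 m, d̄ = (1.12+1.30)/2 = 1.21, v̄ = (0.76+0.57)/2 = 0.665 → q = 3.4×1.21×0.665 = 2.736 m³/s
Panel 5-6: Δb = 3.4 m, d̄ = (1.30+0.00)/2 = 0.65, v̄ = (0.57+0.00)/2 = 0.285 → q = 3.4×0.65×0.285 = 0.6299 m³/s
Q = Σ q = 14.37 m³/s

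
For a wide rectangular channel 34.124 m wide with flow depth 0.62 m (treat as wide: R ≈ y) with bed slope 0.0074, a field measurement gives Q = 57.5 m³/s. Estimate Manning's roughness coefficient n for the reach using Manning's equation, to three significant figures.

0.0230

A = b·y = 34.124 × 0.62 = 21.16 m²
Wide channel: R ≈ y = 0.62 m
n = (1/Q)·A·R^(2/3)·S^(1/2) = (1/57.5) × 21.16 × 0.7271 × 0.08602 = 0.02301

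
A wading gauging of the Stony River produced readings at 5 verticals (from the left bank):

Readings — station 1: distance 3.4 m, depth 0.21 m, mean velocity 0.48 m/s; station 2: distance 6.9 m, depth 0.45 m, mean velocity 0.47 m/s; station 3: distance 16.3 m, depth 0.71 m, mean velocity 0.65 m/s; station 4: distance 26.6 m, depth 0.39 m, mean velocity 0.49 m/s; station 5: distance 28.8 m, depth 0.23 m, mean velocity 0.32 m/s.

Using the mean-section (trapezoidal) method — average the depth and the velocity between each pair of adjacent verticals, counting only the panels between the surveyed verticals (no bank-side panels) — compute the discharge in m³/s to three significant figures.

7.11 m³/s

Panel 1-2: Δb = 3.5 m, d̄ = (0.21+0.45)/2 = 0.33, v̄ = (0.48+0.47)/2 = 0.475 → q = 3.5×0.33×0.475 = 0.5486 m³/s
Panel 2-3: Δb = 9.4 m, d̄ = (0.45+0.71)/2 = 0.58, v̄ = (0.47+0.65)/2 = 0.56 → q = 9.4×0.58×0.56 = 3.053 m³/s
Panel 3-4: Δb = 10.3 m, d̄ = (0.71+0.39)/2 = 0.55, v̄ = (0.65+0.49)/2 = 0.57 → q = 10.3×0.55×0.57 = 3.229 m³/s
Panel 4-5: Δb = 2.2 m, d̄ = (0.39+0.23)/2 = 0.31, v̄ = (0.49+0.32)/2 = 0.405 → q = 2.2×0.31×0.405 = 0.2762 m³/s
Q = Σ q = 7.107 m³/s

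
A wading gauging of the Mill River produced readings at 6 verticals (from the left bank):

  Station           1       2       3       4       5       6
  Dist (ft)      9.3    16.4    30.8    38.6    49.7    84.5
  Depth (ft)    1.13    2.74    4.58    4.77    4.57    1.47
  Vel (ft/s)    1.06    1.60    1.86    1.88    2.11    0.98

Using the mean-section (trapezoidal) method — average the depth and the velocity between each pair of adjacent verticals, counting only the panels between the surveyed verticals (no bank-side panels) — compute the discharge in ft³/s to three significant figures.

443 ft³/s

Panel 1-2: Δb = 7.1 ft, d̄ = (1.13+2.74)/2 = 1.935, v̄ = (1.06+1.60)/2 = 1.33 → q = 7.1×1.935×1.33 = 18.27 ft³/s
Panel 2-3: Δb = 14.4 ft, d̄ = (2.74+4.58)/2 = 3.66, v̄ = (1.60+1.86)/2 = 1.73 → q = 14.4×3.66×1.73 = 91.18 ft³/s
Panel 3-4: Δb = 7.8 ft, d̄ = (4.58+4.77)/2 = 4.675, v̄ = (1.86+1.88)/2 = 1.87 → q = 7.8×4.675×1.87 = 68.19 ft³/s
Panel 4-5: Δb = 11.1 ft, d̄ = (4.77+4.57)/2 = 4.67, v̄ = (1.88+2.11)/2 = 1.995 → q = 11.1×4.67×1.995 = 103.4 ft³/s
Panel 5-6: Δb = 34.8 ft, d̄ = (4.57+1.47)/2 = 3.02, v̄ = (2.11+0.98)/2 = 1.545 → q = 34.8×3.02×1.545 = 162.4 ft³/s
Q = Σ q = 443.4 ft³/s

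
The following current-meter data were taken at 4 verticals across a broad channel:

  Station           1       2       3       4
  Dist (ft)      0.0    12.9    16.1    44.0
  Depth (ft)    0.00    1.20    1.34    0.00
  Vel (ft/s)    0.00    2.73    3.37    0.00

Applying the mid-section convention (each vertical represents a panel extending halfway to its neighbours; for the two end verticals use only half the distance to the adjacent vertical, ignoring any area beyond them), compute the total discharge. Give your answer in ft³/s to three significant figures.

96.6 ft³/s

w_2 = (16.1 − 0.0)/2 = 8.05 ft; q_2 = 2.73 × 1.20 × 8.05 = 26.37 ft³/s
w_3 = (44.0 − 12.9)/2 = 15.55 ft; q_3 = 3.37 × 1.34 × 15.55 = 70.22 ft³/s
Stations 1, 4 contribute zero (depth or velocity is 0).
Q = Σ qᵢ = 96.59 ft³/s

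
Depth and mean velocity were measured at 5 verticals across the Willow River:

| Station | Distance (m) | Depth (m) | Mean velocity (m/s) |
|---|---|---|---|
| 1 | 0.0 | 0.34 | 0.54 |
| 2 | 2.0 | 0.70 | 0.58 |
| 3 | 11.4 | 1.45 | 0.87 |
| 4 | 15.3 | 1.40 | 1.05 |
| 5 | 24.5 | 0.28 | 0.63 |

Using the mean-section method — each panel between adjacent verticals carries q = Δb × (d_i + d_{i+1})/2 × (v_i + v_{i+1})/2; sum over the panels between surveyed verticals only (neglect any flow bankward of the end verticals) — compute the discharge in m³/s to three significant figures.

Panel 1-2: Δb = 2 m, d̄ = (0.34+0.70)/2 = 0.52, v̄ = (0.54+0.58)/2 = 0.56 → q = 2×0.52×0.56 = 0.5824 m³/s
Panel 2-3: Δb = 9.4 m, d̄ = (0.70+1.45)/2 = 1.075, v̄ = (0.58+0.87)/2 = 0.725 → q = 9.4×1.075×0.725 = 7.326 m³/s
Panel 3-4: Δb = 3.9 m, d̄ = (1.45+1.40)/2 = 1.425, v̄ = (0.87+1.05)/2 = 0.96 → q = 3.9×1.425×0.96 = 5.335 m³/s
Panel 4-5: Δb = 9.2 m, d̄ = (1.40+0.28)/2 = 0.84, v̄ = (1.05+0.63)/2 = 0.84 → q = 9.2×0.84×0.84 = 6.492 m³/s
Q = Σ q = 19.74 m³/s

19.7 m³/s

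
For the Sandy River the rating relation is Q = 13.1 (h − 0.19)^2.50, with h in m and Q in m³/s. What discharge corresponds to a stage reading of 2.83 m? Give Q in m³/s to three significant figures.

148 m³/s

Q = 13.1 × (2.83 − 0.19)^2.50 = 13.1 × 2.64^2.50 = 148.3 m³/s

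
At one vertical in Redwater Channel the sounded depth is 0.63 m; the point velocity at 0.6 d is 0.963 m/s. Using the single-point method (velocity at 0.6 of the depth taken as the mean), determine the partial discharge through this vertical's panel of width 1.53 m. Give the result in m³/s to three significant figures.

0.928 m³/s

v̄ = v₀.₆ = 0.963 m/s
q = v̄ × d × w = 0.9630 × 0.63 × 1.53 = 0.9282 m³/s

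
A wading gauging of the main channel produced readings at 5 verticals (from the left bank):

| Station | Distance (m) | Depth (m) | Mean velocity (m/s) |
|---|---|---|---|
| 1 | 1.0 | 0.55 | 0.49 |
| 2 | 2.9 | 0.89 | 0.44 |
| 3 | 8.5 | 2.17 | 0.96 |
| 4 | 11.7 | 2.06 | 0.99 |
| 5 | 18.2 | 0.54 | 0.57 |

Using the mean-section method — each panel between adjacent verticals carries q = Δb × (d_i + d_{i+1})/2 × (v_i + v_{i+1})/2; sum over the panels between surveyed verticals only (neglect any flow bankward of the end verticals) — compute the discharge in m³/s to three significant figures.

19.8 m³/s

Panel 1-2: Δb = 1.9 m, d̄ = (0.55+0.89)/2 = 0.72, v̄ = (0.49+0.44)/2 = 0.465 → q = 1.9×0.72×0.465 = 0.6361 m³/s
Panel 2-3: Δb = 5.6 m, d̄ = (0.89+2.17)/2 = 1.53, v̄ = (0.44+0.96)/2 = 0.7 → q = 5.6×1.53×0.7 = 5.998 m³/s
Panel 3-4: Δb = 3.2 m, d̄ = (2.17+2.06)/2 = 2.115, v̄ = (0.96+0.99)/2 = 0.975 → q = 3.2×2.115×0.975 = 6.599 m³/s
Panel 4-5: Δb = 6.5 m, d̄ = (2.06+0.54)/2 = 1.3, v̄ = (0.99+0.57)/2 = 0.78 → q = 6.5×1.3×0.78 = 6.591 m³/s
Q = Σ q = 19.82 m³/s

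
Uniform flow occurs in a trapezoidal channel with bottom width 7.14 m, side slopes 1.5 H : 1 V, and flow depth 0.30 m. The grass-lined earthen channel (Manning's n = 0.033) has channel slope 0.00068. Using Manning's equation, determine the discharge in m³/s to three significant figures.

A = (b + z·y)·y = (7.14 + 1.5×0.30)×0.30 = 2.277 m²
P = b + 2y√(1+z²) = 7.14 + 2×0.30×√(1+1.5²) = 8.222 m
R = A/P = 2.277/8.222 = 0.2770 m
Q = (1/n)·A·R^(2/3)·S^(1/2) = (1/0.033) × 2.277 × 0.2770^(2/3) × 0.00068^(1/2) = 0.7645 m³/s

0.764 m³/s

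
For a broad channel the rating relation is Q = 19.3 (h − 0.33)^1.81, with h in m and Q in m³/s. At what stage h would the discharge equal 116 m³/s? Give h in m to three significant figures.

3.02 m

h − h₀ = (Q/C)^(1/b) = (116/19.3)^(1/1.81) = 2.694 m
h = 0.33 + 2.694 = 3.024 m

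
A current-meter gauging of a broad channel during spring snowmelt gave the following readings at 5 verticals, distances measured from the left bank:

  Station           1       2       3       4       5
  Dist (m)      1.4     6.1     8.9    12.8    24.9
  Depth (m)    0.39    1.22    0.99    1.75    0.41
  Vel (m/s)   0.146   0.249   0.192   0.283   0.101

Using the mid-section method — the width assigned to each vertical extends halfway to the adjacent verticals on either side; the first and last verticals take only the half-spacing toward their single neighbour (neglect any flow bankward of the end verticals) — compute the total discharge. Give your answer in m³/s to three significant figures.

6.12 m³/s

w_1 = (6.1 − 1.4)/2 = 2.35 m; q_1 = 0.146 × 0.39 × 2.35 = 0.1338 m³/s
w_2 = (8.9 − 1.4)/2 = 3.75 m; q_2 = 0.249 × 1.22 × 3.75 = 1.139 m³/s
w_3 = (12.8 − 6.1)/2 = 3.35 m; q_3 = 0.192 × 0.99 × 3.35 = 0.6368 m³/s
w_4 = (24.9 − 8.9)/2 = 8 m; q_4 = 0.283 × 1.75 × 8 = 3.962 m³/s
w_5 = (24.9 − 12.8)/2 = 6.05 m; q_5 = 0.101 × 0.41 × 6.05 = 0.2505 m³/s
Q = Σ qᵢ = 6.122 m³/s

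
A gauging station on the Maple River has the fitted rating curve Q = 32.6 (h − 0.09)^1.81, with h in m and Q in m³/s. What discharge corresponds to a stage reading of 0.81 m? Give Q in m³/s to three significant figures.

Q = 32.6 × (0.81 − 0.09)^1.81 = 32.6 × 0.72^1.81 = 17.99 m³/s

18.0 m³/s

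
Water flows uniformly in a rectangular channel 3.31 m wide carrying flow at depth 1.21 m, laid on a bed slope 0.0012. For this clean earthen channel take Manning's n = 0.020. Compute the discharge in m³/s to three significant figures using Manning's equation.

A = b·y = 3.31 × 1.21 = 4.005 m²
P = b + 2y = 3.31 + 2×1.21 = 5.730 m
R = A/P = 4.005/5.730 = 0.6990 m
Q = (1/n)·A·R^(2/3)·S^(1/2) = (1/0.020) × 4.005 × 0.6990^(2/3) × 0.0012^(1/2) = 5.464 m³/s

5.46 m³/s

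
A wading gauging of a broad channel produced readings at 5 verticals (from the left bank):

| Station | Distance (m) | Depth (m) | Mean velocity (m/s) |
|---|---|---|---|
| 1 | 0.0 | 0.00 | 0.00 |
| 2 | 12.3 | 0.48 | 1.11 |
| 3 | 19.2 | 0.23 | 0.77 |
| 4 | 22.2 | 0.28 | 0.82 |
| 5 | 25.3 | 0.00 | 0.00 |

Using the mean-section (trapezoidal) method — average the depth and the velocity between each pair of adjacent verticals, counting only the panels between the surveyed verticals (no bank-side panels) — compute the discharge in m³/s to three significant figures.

Panel 1-2: Δb = 12.3 m, d̄ = (0.00+0.48)/2 = 0.24, v̄ = (0.00+1.11)/2 = 0.555 → q = 12.3×0.24×0.555 = 1.638 m³/s
Panel 2-3: Δb = 6.9 m, d̄ = (0.48+0.23)/2 = 0.355, v̄ = (1.11+0.77)/2 = 0.94 → q = 6.9×0.355×0.94 = 2.303 m³/s
Panel 3-4: Δb = 3 m, d̄ = (0.23+0.28)/2 = 0.255, v̄ = (0.77+0.82)/2 = 0.795 → q = 3×0.255×0.795 = 0.6082 m³/s
Panel 4-5: Δb = 3.1 m, d̄ = (0.28+0.00)/2 = 0.14, v̄ = (0.82+0.00)/2 = 0.41 → q = 3.1×0.14×0.41 = 0.1779 m³/s
Q = Σ q = 4.727 m³/s

4.73 m³/s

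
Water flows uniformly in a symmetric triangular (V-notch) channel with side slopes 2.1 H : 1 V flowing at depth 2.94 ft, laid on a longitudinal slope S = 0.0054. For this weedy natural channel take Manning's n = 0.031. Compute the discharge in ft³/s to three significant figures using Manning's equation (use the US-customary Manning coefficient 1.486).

77.2 ft³/s

A = z·y² = 2.1×2.94² = 18.15 ft²
P = 2y√(1+z²) = 2×2.94×√(1+2.1²) = 13.68 ft
R = A/P = 18.15/13.68 = 1.327 ft
Q = (1.486/n)·A·R^(2/3)·S^(1/2) = (1.486/0.031) × 18.15 × 1.327^(2/3) × 0.0054^(1/2) = 77.22 ft³/s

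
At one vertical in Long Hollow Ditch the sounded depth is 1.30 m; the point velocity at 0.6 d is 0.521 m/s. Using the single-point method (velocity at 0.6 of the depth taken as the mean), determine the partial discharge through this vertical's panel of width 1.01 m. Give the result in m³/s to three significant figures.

0.684 m³/s

v̄ = v₀.₆ = 0.521 m/s
q = v̄ × d × w = 0.5210 × 1.30 × 1.01 = 0.6841 m³/s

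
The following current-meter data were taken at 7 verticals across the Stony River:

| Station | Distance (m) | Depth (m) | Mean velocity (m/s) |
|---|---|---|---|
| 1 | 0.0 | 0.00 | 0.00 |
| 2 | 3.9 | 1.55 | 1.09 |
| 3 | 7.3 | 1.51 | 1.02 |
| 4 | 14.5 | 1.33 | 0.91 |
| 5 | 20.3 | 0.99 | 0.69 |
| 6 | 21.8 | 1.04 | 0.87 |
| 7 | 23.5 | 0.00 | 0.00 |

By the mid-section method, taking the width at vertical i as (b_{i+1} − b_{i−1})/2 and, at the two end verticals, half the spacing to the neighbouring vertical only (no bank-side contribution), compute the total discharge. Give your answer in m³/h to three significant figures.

94100 m³/h

w_2 = (7.3 − 0.0)/2 = 3.65 m; q_2 = 1.09 × 1.55 × 3.65 = 6.167 m³/s
w_3 = (14.5 − 3.9)/2 = 5.3 m; q_3 = 1.02 × 1.51 × 5.3 = 8.163 m³/s
w_4 = (20.3 − 7.3)/2 = 6.5 m; q_4 = 0.91 × 1.33 × 6.5 = 7.867 m³/s
w_5 = (21.8 − 14.5)/2 = 3.65 m; q_5 = 0.69 × 0.99 × 3.65 = 2.493 m³/s
w_6 = (23.5 − 20.3)/2 = 1.6 m; q_6 = 0.87 × 1.04 × 1.6 = 1.448 m³/s
Stations 1, 7 contribute zero (depth or velocity is 0).
Q = Σ qᵢ = 26.14 m³/s
= 26.14 × 3600 = 94100 m³/h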